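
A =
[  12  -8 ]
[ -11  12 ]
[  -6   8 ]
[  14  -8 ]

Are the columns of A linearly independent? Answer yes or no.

yes

Row reduce A to echelon form.
R2 ← R2 + (11/12)·R1: [0, 14/3]
R3 ← R3 + (1/2)·R1: [0, 4]
R4 ← R4 − (7/6)·R1: [0, 4/3]
R3 ← R3 − (6/7)·R2: [0, 0]
R4 ← R4 − (2/7)·R2: [0, 0]
2 pivots among 2 columns.
Every column is a pivot column, so the columns are linearly independent.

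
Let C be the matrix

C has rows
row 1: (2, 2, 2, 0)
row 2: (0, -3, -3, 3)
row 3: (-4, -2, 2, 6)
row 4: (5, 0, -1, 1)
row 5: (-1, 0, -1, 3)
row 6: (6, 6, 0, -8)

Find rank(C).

Row reduce to echelon form.
R3 ← R3 + (2)·R1: [0, 2, 6, 6]
R4 ← R4 − (5/2)·R1: [0, -5, -6, 1]
R5 ← R5 + (1/2)·R1: [0, 1, 0, 3]
R6 ← R6 − (3)·R1: [0, 0, -6, -8]
R3 ← R3 + (2/3)·R2: [0, 0, 4, 8]
R4 ← R4 − (5/3)·R2: [0, 0, -1, -4]
R5 ← R5 + (1/3)·R2: [0, 0, -1, 4]
R4 ← R4 + (1/4)·R3: [0, 0, 0, -2]
R5 ← R5 + (1/4)·R3: [0, 0, 0, 6]
R6 ← R6 + (3/2)·R3: [0, 0, 0, 4]
R5 ← R5 + (3)·R4: [0, 0, 0, 0]
R6 ← R6 + (2)·R4: [0, 0, 0, 0]
Echelon form has 4 nonzero rows, so rank(C) = 4.

4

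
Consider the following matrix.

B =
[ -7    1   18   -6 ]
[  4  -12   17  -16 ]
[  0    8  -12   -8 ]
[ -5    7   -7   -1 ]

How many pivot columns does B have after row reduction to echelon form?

4

Row reduce to echelon form.
R2 ← R2 + (4/7)·R1: [0, -80/7, 191/7, -136/7]
R4 ← R4 − (5/7)·R1: [0, 44/7, -139/7, 23/7]
R3 ← R3 + (7/10)·R2: [0, 0, 71/10, -108/5]
R4 ← R4 + (11/20)·R2: [0, 0, -97/20, -37/5]
R4 ← R4 + (97/142)·R3: [0, 0, 0, -1573/71]
Echelon form has 4 nonzero rows, so rank(B) = 4.
Each nonzero row contributes one pivot column: 4 pivot columns.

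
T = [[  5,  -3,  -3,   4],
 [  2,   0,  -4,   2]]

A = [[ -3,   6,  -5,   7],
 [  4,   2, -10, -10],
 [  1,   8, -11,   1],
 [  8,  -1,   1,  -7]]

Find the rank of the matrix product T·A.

First compute TA:
[[  2,  -4,  42,  34],
 [  6, -22,  36,  -4]]
Now row reduce the product.
R2 ← R2 − (3)·R1: [0, -10, -90, -106]
2 nonzero rows, so rank(TA) = 2.

2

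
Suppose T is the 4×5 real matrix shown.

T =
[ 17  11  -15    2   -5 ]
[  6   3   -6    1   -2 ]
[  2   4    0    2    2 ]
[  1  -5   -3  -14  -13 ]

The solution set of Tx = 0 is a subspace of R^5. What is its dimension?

Row reduce to echelon form.
R2 ← R2 − (6/17)·R1: [0, -15/17, -12/17, 5/17, -4/17]
R3 ← R3 − (2/17)·R1: [0, 46/17, 30/17, 30/17, 44/17]
R4 ← R4 − (1/17)·R1: [0, -96/17, -36/17, -240/17, -216/17]
R3 ← R3 + (46/15)·R2: [0, 0, -2/5, 8/3, 28/15]
R4 ← R4 − (32/5)·R2: [0, 0, 12/5, -16, -56/5]
R4 ← R4 + (6)·R3: [0, 0, 0, 0, 0]
3 nonzero rows, so rank(T) = 3.
T has 5 columns; by rank–nullity, nullity = 5 − 3 = 2.

2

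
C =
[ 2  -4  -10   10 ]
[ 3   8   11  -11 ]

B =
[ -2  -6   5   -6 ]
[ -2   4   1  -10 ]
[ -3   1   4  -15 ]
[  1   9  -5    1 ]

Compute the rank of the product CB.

2

First compute CB:
[[ 44,  52, -84, 188],
 [-66, -74, 122, -274]]
Now row reduce the product.
R2 ← R2 + (3/2)·R1: [0, 4, -4, 8]
2 nonzero rows, so rank(CB) = 2.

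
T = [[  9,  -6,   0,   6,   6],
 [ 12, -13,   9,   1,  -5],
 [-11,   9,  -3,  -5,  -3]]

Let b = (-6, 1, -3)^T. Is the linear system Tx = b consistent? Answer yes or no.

Row reduce the augmented matrix [T | b].
R2 ← R2 − (4/3)·R1: [0, -5, 9, -7, -13, 9]
R3 ← R3 + (11/9)·R1: [0, 5/3, -3, 7/3, 13/3, -31/3]
R3 ← R3 + (1/3)·R2: [0, 0, 0, 0, 0, -22/3]
The echelon form has 3 nonzero rows; the last pivot sits in the augmented column, so rank(T) = 2 but rank([T|b]) = 3.
Since the ranks differ, the system is inconsistent.

no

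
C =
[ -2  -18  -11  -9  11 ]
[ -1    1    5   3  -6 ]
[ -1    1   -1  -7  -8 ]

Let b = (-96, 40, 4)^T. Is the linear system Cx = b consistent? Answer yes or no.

Row reduce the augmented matrix [C | b].
R2 ← R2 − (1/2)·R1: [0, 10, 21/2, 15/2, -23/2, 88]
R3 ← R3 − (1/2)·R1: [0, 10, 9/2, -5/2, -27/2, 52]
R3 ← R3 − R2: [0, 0, -6, -10, -2, -36]
The echelon form has 3 nonzero rows, and every pivot lies in the first 5 columns, so rank(C) = rank([C|b]) = 3.
The system is consistent.

yes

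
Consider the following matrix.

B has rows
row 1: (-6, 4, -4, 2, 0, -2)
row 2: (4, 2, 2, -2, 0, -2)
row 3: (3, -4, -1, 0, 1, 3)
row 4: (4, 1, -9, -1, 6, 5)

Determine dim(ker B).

Row reduce to echelon form.
R2 ← R2 + (2/3)·R1: [0, 14/3, -2/3, -2/3, 0, -10/3]
R3 ← R3 + (1/2)·R1: [0, -2, -3, 1, 1, 2]
R4 ← R4 + (2/3)·R1: [0, 11/3, -35/3, 1/3, 6, 11/3]
R3 ← R3 + (3/7)·R2: [0, 0, -23/7, 5/7, 1, 4/7]
R4 ← R4 − (11/14)·R2: [0, 0, -78/7, 6/7, 6, 44/7]
R4 ← R4 − (78/23)·R3: [0, 0, 0, -36/23, 60/23, 100/23]
4 nonzero rows, so rank(B) = 4.
B has 6 columns; by rank–nullity, nullity = 6 − 4 = 2.

2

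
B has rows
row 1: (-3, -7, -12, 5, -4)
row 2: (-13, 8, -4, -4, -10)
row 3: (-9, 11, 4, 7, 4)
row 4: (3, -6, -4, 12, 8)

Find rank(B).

4

Row reduce to echelon form.
R2 ← R2 − (13/3)·R1: [0, 115/3, 48, -77/3, 22/3]
R3 ← R3 − (3)·R1: [0, 32, 40, -8, 16]
R4 ← R4 + R1: [0, -13, -16, 17, 4]
R3 ← R3 − (96/115)·R2: [0, 0, -8/115, 1544/115, 1136/115]
R4 ← R4 + (39/115)·R2: [0, 0, 32/115, 954/115, 746/115]
R4 ← R4 + (4)·R3: [0, 0, 0, 62, 46]
Echelon form has 4 nonzero rows, so rank(B) = 4.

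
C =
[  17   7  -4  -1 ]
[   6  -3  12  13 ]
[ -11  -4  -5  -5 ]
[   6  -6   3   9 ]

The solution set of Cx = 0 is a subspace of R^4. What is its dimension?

1

Row reduce to echelon form.
R2 ← R2 − (6/17)·R1: [0, -93/17, 228/17, 227/17]
R3 ← R3 + (11/17)·R1: [0, 9/17, -129/17, -96/17]
R4 ← R4 − (6/17)·R1: [0, -144/17, 75/17, 159/17]
R3 ← R3 + (3/31)·R2: [0, 0, -195/31, -135/31]
R4 ← R4 − (48/31)·R2: [0, 0, -507/31, -351/31]
R4 ← R4 − (13/5)·R3: [0, 0, 0, 0]
3 nonzero rows, so rank(C) = 3.
C has 4 columns; by rank–nullity, nullity = 4 − 3 = 1.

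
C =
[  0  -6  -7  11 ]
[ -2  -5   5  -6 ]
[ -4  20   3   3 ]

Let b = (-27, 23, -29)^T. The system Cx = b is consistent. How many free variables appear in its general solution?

1

Row reduce the augmented matrix [C | b].
Swap R1 ↔ R2
R3 ← R3 − (2)·R1: [0, 30, -7, 15, -75]
R3 ← R3 + (5)·R2: [0, 0, -42, 70, -210]
The echelon form has 3 nonzero rows, and every pivot lies in the first 4 columns, so rank(C) = rank([C|b]) = 3.
The system is consistent.
Free variables = (unknowns) − (rank) = 4 − 3 = 1.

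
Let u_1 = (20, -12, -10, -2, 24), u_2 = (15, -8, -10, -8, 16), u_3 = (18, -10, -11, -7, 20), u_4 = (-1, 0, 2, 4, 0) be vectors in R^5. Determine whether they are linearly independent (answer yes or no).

no

Form the matrix with these vectors as rows and row reduce.
R2 ← R2 − (3/4)·R1: [0, 1, -5/2, -13/2, -2]
R3 ← R3 − (9/10)·R1: [0, 4/5, -2, -26/5, -8/5]
R4 ← R4 + (1/20)·R1: [0, -3/5, 3/2, 39/10, 6/5]
R3 ← R3 − (4/5)·R2: [0, 0, 0, 0, 0]
R4 ← R4 + (3/5)·R2: [0, 0, 0, 0, 0]
2 nonzero rows, so the 4 vectors span a space of dimension 2.
Since 2 < 4, the vectors are linearly dependent.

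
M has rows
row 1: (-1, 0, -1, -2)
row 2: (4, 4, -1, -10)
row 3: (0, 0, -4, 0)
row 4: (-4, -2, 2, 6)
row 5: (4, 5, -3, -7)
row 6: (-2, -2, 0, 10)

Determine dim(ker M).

0

Row reduce to echelon form.
R2 ← R2 + (4)·R1: [0, 4, -5, -18]
R4 ← R4 − (4)·R1: [0, -2, 6, 14]
R5 ← R5 + (4)·R1: [0, 5, -7, -15]
R6 ← R6 − (2)·R1: [0, -2, 2, 14]
R4 ← R4 + (1/2)·R2: [0, 0, 7/2, 5]
R5 ← R5 − (5/4)·R2: [0, 0, -3/4, 15/2]
R6 ← R6 + (1/2)·R2: [0, 0, -1/2, 5]
R4 ← R4 + (7/8)·R3: [0, 0, 0, 5]
R5 ← R5 − (3/16)·R3: [0, 0, 0, 15/2]
R6 ← R6 − (1/8)·R3: [0, 0, 0, 5]
R5 ← R5 − (3/2)·R4: [0, 0, 0, 0]
R6 ← R6 − R4: [0, 0, 0, 0]
4 nonzero rows, so rank(M) = 4.
M has 4 columns; by rank–nullity, nullity = 4 − 4 = 0.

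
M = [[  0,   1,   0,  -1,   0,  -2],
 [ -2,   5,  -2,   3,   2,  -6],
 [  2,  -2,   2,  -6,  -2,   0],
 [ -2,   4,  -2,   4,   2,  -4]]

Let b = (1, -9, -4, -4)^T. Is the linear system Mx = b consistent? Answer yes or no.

no

Row reduce the augmented matrix [M | b].
Swap R1 ↔ R2
R3 ← R3 + R1: [0, 3, 0, -3, 0, -6, -13]
R4 ← R4 − R1: [0, -1, 0, 1, 0, 2, 5]
R3 ← R3 − (3)·R2: [0, 0, 0, 0, 0, 0, -16]
R4 ← R4 + R2: [0, 0, 0, 0, 0, 0, 6]
R4 ← R4 + (3/8)·R3: [0, 0, 0, 0, 0, 0, 0]
The echelon form has 3 nonzero rows; the last pivot sits in the augmented column, so rank(M) = 2 but rank([M|b]) = 3.
Since the ranks differ, the system is inconsistent.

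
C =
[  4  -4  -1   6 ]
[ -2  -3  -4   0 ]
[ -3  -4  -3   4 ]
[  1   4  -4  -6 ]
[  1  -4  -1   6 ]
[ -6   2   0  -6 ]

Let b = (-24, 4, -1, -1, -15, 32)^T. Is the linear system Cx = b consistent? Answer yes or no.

Row reduce the augmented matrix [C | b].
R2 ← R2 + (1/2)·R1: [0, -5, -9/2, 3, -8]
R3 ← R3 + (3/4)·R1: [0, -7, -15/4, 17/2, -19]
R4 ← R4 − (1/4)·R1: [0, 5, -15/4, -15/2, 5]
R5 ← R5 − (1/4)·R1: [0, -3, -3/4, 9/2, -9]
R6 ← R6 + (3/2)·R1: [0, -4, -3/2, 3, -4]
R3 ← R3 − (7/5)·R2: [0, 0, 51/20, 43/10, -39/5]
R4 ← R4 + R2: [0, 0, -33/4, -9/2, -3]
R5 ← R5 − (3/5)·R2: [0, 0, 39/20, 27/10, -21/5]
R6 ← R6 − (4/5)·R2: [0, 0, 21/10, 3/5, 12/5]
R4 ← R4 + (55/17)·R3: [0, 0, 0, 160/17, -480/17]
R5 ← R5 − (13/17)·R3: [0, 0, 0, -10/17, 30/17]
R6 ← R6 − (14/17)·R3: [0, 0, 0, -50/17, 150/17]
R5 ← R5 + (1/16)·R4: [0, 0, 0, 0, 0]
R6 ← R6 + (5/16)·R4: [0, 0, 0, 0, 0]
The echelon form has 4 nonzero rows, and every pivot lies in the first 4 columns, so rank(C) = rank([C|b]) = 4.
The system is consistent.

yes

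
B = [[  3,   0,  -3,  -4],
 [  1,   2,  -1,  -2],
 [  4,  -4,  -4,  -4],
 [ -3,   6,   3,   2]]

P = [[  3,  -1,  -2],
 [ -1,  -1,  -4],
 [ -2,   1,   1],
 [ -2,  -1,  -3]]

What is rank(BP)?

2

First compute BP:
[[ 23,  -2,   3],
 [  7,  -2,  -5],
 [ 32,   0,  16],
 [-25,  -2, -21]]
Now row reduce the product.
R2 ← R2 − (7/23)·R1: [0, -32/23, -136/23]
R3 ← R3 − (32/23)·R1: [0, 64/23, 272/23]
R4 ← R4 + (25/23)·R1: [0, -96/23, -408/23]
R3 ← R3 + (2)·R2: [0, 0, 0]
R4 ← R4 − (3)·R2: [0, 0, 0]
2 nonzero rows, so rank(BP) = 2.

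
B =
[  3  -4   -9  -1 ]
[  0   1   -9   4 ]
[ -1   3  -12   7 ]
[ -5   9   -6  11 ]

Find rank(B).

Row reduce to echelon form.
R3 ← R3 + (1/3)·R1: [0, 5/3, -15, 20/3]
R4 ← R4 + (5/3)·R1: [0, 7/3, -21, 28/3]
R3 ← R3 − (5/3)·R2: [0, 0, 0, 0]
R4 ← R4 − (7/3)·R2: [0, 0, 0, 0]
Echelon form has 2 nonzero rows, so rank(B) = 2.

2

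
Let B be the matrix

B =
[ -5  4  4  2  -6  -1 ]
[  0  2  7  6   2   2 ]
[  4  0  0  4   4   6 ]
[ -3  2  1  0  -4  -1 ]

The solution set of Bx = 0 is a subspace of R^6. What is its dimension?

3

Row reduce to echelon form.
R3 ← R3 + (4/5)·R1: [0, 16/5, 16/5, 28/5, -4/5, 26/5]
R4 ← R4 − (3/5)·R1: [0, -2/5, -7/5, -6/5, -2/5, -2/5]
R3 ← R3 − (8/5)·R2: [0, 0, -8, -4, -4, 2]
R4 ← R4 + (1/5)·R2: [0, 0, 0, 0, 0, 0]
3 nonzero rows, so rank(B) = 3.
B has 6 columns; by rank–nullity, nullity = 6 − 3 = 3.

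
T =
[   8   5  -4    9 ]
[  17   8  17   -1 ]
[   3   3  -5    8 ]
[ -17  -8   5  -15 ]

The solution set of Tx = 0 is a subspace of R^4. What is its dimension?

Row reduce to echelon form.
R2 ← R2 − (17/8)·R1: [0, -21/8, 51/2, -161/8]
R3 ← R3 − (3/8)·R1: [0, 9/8, -7/2, 37/8]
R4 ← R4 + (17/8)·R1: [0, 21/8, -7/2, 33/8]
R3 ← R3 + (3/7)·R2: [0, 0, 52/7, -4]
R4 ← R4 + R2: [0, 0, 22, -16]
R4 ← R4 − (77/26)·R3: [0, 0, 0, -54/13]
4 nonzero rows, so rank(T) = 4.
T has 4 columns; by rank–nullity, nullity = 4 − 4 = 0.

0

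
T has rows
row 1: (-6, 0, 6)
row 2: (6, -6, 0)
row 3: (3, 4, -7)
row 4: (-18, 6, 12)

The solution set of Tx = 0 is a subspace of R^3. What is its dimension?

Row reduce to echelon form.
R2 ← R2 + R1: [0, -6, 6]
R3 ← R3 + (1/2)·R1: [0, 4, -4]
R4 ← R4 − (3)·R1: [0, 6, -6]
R3 ← R3 + (2/3)·R2: [0, 0, 0]
R4 ← R4 + R2: [0, 0, 0]
2 nonzero rows, so rank(T) = 2.
T has 3 columns; by rank–nullity, nullity = 3 − 2 = 1.

1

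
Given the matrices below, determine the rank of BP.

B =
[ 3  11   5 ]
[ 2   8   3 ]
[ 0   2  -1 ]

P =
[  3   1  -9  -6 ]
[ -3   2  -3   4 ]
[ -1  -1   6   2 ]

First compute BP:
[[-29,  20, -30,  36],
 [-21,  15, -24,  26],
 [ -5,   5, -12,   6]]
Now row reduce the product.
R2 ← R2 − (21/29)·R1: [0, 15/29, -66/29, -2/29]
R3 ← R3 − (5/29)·R1: [0, 45/29, -198/29, -6/29]
R3 ← R3 − (3)·R2: [0, 0, 0, 0]
2 nonzero rows, so rank(BP) = 2.

2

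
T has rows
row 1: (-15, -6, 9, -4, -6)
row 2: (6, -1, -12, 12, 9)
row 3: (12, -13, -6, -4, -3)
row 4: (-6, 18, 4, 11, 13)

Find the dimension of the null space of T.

Row reduce to echelon form.
R2 ← R2 + (2/5)·R1: [0, -17/5, -42/5, 52/5, 33/5]
R3 ← R3 + (4/5)·R1: [0, -89/5, 6/5, -36/5, -39/5]
R4 ← R4 − (2/5)·R1: [0, 102/5, 2/5, 63/5, 77/5]
R3 ← R3 − (89/17)·R2: [0, 0, 768/17, -1048/17, -720/17]
R4 ← R4 + (6)·R2: [0, 0, -50, 75, 55]
R4 ← R4 + (425/384)·R3: [0, 0, 0, 325/48, 65/8]
4 nonzero rows, so rank(T) = 4.
T has 5 columns; by rank–nullity, nullity = 5 − 4 = 1.

1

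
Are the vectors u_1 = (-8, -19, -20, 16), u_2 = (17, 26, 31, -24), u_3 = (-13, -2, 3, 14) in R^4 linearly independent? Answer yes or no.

Form the matrix with these vectors as rows and row reduce.
R2 ← R2 + (17/8)·R1: [0, -115/8, -23/2, 10]
R3 ← R3 − (13/8)·R1: [0, 231/8, 71/2, -12]
R3 ← R3 + (231/115)·R2: [0, 0, 62/5, 186/23]
3 nonzero rows, so the 3 vectors span a space of dimension 3.
Since 3 = 3, the vectors are linearly independent.

yes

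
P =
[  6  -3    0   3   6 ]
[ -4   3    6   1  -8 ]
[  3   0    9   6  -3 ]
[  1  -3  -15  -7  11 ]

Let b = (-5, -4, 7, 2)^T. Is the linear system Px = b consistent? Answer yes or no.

no

Row reduce the augmented matrix [P | b].
R2 ← R2 + (2/3)·R1: [0, 1, 6, 3, -4, -22/3]
R3 ← R3 − (1/2)·R1: [0, 3/2, 9, 9/2, -6, 19/2]
R4 ← R4 − (1/6)·R1: [0, -5/2, -15, -15/2, 10, 17/6]
R3 ← R3 − (3/2)·R2: [0, 0, 0, 0, 0, 41/2]
R4 ← R4 + (5/2)·R2: [0, 0, 0, 0, 0, -31/2]
R4 ← R4 + (31/41)·R3: [0, 0, 0, 0, 0, 0]
The echelon form has 3 nonzero rows; the last pivot sits in the augmented column, so rank(P) = 2 but rank([P|b]) = 3.
Since the ranks differ, the system is inconsistent.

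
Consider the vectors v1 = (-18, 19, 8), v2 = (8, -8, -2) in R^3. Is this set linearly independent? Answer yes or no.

yes

Form the matrix with these vectors as rows and row reduce.
R2 ← R2 + (4/9)·R1: [0, 4/9, 14/9]
2 nonzero rows, so the 2 vectors span a space of dimension 2.
Since 2 = 2, the vectors are linearly independent.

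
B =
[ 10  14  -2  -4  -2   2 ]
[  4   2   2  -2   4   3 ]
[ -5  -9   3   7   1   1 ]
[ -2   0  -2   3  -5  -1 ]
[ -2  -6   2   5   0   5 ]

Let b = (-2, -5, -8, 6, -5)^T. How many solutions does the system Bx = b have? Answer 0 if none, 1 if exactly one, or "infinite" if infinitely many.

0

Row reduce the augmented matrix [B | b].
R2 ← R2 − (2/5)·R1: [0, -18/5, 14/5, -2/5, 24/5, 11/5, -21/5]
R3 ← R3 + (1/2)·R1: [0, -2, 2, 5, 0, 2, -9]
R4 ← R4 + (1/5)·R1: [0, 14/5, -12/5, 11/5, -27/5, -3/5, 28/5]
R5 ← R5 + (1/5)·R1: [0, -16/5, 8/5, 21/5, -2/5, 27/5, -27/5]
R3 ← R3 − (5/9)·R2: [0, 0, 4/9, 47/9, -8/3, 7/9, -20/3]
R4 ← R4 + (7/9)·R2: [0, 0, -2/9, 17/9, -5/3, 10/9, 7/3]
R5 ← R5 − (8/9)·R2: [0, 0, -8/9, 41/9, -14/3, 31/9, -5/3]
R4 ← R4 + (1/2)·R3: [0, 0, 0, 9/2, -3, 3/2, -1]
R5 ← R5 + (2)·R3: [0, 0, 0, 15, -10, 5, -15]
R5 ← R5 − (10/3)·R4: [0, 0, 0, 0, 0, 0, -35/3]
The echelon form has 5 nonzero rows; the last pivot sits in the augmented column, so rank(B) = 4 but rank([B|b]) = 5.
Since the ranks differ, the system is inconsistent.
It has no solutions.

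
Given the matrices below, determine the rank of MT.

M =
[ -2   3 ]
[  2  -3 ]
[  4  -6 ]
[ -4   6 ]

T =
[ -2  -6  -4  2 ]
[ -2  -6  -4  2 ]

1

First compute MT:
[[ -2,  -6,  -4,   2],
 [  2,   6,   4,  -2],
 [  4,  12,   8,  -4],
 [ -4, -12,  -8,   4]]
Now row reduce the product.
R2 ← R2 + R1: [0, 0, 0, 0]
R3 ← R3 + (2)·R1: [0, 0, 0, 0]
R4 ← R4 − (2)·R1: [0, 0, 0, 0]
1 nonzero row, so rank(MT) = 1.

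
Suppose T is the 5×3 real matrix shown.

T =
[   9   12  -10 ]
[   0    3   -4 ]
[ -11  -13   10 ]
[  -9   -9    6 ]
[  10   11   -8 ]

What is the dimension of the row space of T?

2

Row reduce to echelon form.
R3 ← R3 + (11/9)·R1: [0, 5/3, -20/9]
R4 ← R4 + R1: [0, 3, -4]
R5 ← R5 − (10/9)·R1: [0, -7/3, 28/9]
R3 ← R3 − (5/9)·R2: [0, 0, 0]
R4 ← R4 − R2: [0, 0, 0]
R5 ← R5 + (7/9)·R2: [0, 0, 0]
Echelon form has 2 nonzero rows, so rank(T) = 2.
The row space has dimension equal to the rank: 2.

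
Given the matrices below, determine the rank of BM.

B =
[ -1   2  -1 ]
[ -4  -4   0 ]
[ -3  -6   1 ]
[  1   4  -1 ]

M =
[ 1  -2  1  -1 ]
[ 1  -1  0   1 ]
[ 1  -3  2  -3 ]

2

First compute BM:
[[  0,   3,  -3,   6],
 [ -8,  12,  -4,   0],
 [ -8,   9,  -1,  -6],
 [  4,  -3,  -1,   6]]
Now row reduce the product.
Swap R1 ↔ R2
R3 ← R3 − R1: [0, -3, 3, -6]
R4 ← R4 + (1/2)·R1: [0, 3, -3, 6]
R3 ← R3 + R2: [0, 0, 0, 0]
R4 ← R4 − R2: [0, 0, 0, 0]
2 nonzero rows, so rank(BM) = 2.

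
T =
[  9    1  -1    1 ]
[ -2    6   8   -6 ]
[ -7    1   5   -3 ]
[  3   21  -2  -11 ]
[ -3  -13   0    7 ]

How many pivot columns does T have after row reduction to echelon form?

3

Row reduce to echelon form.
R2 ← R2 + (2/9)·R1: [0, 56/9, 70/9, -52/9]
R3 ← R3 + (7/9)·R1: [0, 16/9, 38/9, -20/9]
R4 ← R4 − (1/3)·R1: [0, 62/3, -5/3, -34/3]
R5 ← R5 + (1/3)·R1: [0, -38/3, -1/3, 22/3]
R3 ← R3 − (2/7)·R2: [0, 0, 2, -4/7]
R4 ← R4 − (93/28)·R2: [0, 0, -55/2, 55/7]
R5 ← R5 + (57/28)·R2: [0, 0, 31/2, -31/7]
R4 ← R4 + (55/4)·R3: [0, 0, 0, 0]
R5 ← R5 − (31/4)·R3: [0, 0, 0, 0]
Echelon form has 3 nonzero rows, so rank(T) = 3.
Each nonzero row contributes one pivot column: 3 pivot columns.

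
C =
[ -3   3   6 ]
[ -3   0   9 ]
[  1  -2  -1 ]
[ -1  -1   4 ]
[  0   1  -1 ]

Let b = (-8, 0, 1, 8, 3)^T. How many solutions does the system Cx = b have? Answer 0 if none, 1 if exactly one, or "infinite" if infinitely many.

Row reduce the augmented matrix [C | b].
R2 ← R2 − R1: [0, -3, 3, 8]
R3 ← R3 + (1/3)·R1: [0, -1, 1, -5/3]
R4 ← R4 − (1/3)·R1: [0, -2, 2, 32/3]
R3 ← R3 − (1/3)·R2: [0, 0, 0, -13/3]
R4 ← R4 − (2/3)·R2: [0, 0, 0, 16/3]
R5 ← R5 + (1/3)·R2: [0, 0, 0, 17/3]
R4 ← R4 + (16/13)·R3: [0, 0, 0, 0]
R5 ← R5 + (17/13)·R3: [0, 0, 0, 0]
The echelon form has 3 nonzero rows; the last pivot sits in the augmented column, so rank(C) = 2 but rank([C|b]) = 3.
Since the ranks differ, the system is inconsistent.
It has no solutions.

0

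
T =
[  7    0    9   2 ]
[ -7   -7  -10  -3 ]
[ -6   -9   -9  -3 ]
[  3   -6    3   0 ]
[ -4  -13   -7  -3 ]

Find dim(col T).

Row reduce to echelon form.
R2 ← R2 + R1: [0, -7, -1, -1]
R3 ← R3 + (6/7)·R1: [0, -9, -9/7, -9/7]
R4 ← R4 − (3/7)·R1: [0, -6, -6/7, -6/7]
R5 ← R5 + (4/7)·R1: [0, -13, -13/7, -13/7]
R3 ← R3 − (9/7)·R2: [0, 0, 0, 0]
R4 ← R4 − (6/7)·R2: [0, 0, 0, 0]
R5 ← R5 − (13/7)·R2: [0, 0, 0, 0]
Echelon form has 2 nonzero rows, so rank(T) = 2.
The column space has dimension equal to the rank: 2.

2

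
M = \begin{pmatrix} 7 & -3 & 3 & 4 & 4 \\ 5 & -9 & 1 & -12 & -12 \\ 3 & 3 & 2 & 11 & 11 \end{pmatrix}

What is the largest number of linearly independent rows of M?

Row reduce to echelon form.
R2 ← R2 − (5/7)·R1: [0, -48/7, -8/7, -104/7, -104/7]
R3 ← R3 − (3/7)·R1: [0, 30/7, 5/7, 65/7, 65/7]
R3 ← R3 + (5/8)·R2: [0, 0, 0, 0, 0]
Echelon form has 2 nonzero rows, so rank(M) = 2.
The rank gives the maximum number of linearly independent rows: 2.

2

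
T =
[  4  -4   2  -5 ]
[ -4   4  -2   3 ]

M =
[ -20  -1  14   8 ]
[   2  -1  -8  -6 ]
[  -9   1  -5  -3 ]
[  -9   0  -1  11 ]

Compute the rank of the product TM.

2

First compute TM:
[[-61,   2,  83,  -5],
 [ 79,  -2, -81, -17]]
Now row reduce the product.
R2 ← R2 + (79/61)·R1: [0, 36/61, 1616/61, -1432/61]
2 nonzero rows, so rank(TM) = 2.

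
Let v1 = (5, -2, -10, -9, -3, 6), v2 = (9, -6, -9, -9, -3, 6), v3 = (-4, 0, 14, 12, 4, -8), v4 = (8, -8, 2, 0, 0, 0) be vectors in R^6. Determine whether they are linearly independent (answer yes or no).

no

Form the matrix with these vectors as rows and row reduce.
R2 ← R2 − (9/5)·R1: [0, -12/5, 9, 36/5, 12/5, -24/5]
R3 ← R3 + (4/5)·R1: [0, -8/5, 6, 24/5, 8/5, -16/5]
R4 ← R4 − (8/5)·R1: [0, -24/5, 18, 72/5, 24/5, -48/5]
R3 ← R3 − (2/3)·R2: [0, 0, 0, 0, 0, 0]
R4 ← R4 − (2)·R2: [0, 0, 0, 0, 0, 0]
2 nonzero rows, so the 4 vectors span a space of dimension 2.
Since 2 < 4, the vectors are linearly dependent.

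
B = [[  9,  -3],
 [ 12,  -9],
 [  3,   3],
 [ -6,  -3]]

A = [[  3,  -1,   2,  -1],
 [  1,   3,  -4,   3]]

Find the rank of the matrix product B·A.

First compute BA:
[[ 24, -18,  30, -18],
 [ 27, -39,  60, -39],
 [ 12,   6,  -6,   6],
 [-21,  -3,   0,  -3]]
Now row reduce the product.
R2 ← R2 − (9/8)·R1: [0, -75/4, 105/4, -75/4]
R3 ← R3 − (1/2)·R1: [0, 15, -21, 15]
R4 ← R4 + (7/8)·R1: [0, -75/4, 105/4, -75/4]
R3 ← R3 + (4/5)·R2: [0, 0, 0, 0]
R4 ← R4 − R2: [0, 0, 0, 0]
2 nonzero rows, so rank(BA) = 2.

2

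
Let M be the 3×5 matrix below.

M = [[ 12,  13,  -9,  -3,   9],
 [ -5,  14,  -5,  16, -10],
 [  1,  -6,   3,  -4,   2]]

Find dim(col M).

Row reduce to echelon form.
R2 ← R2 + (5/12)·R1: [0, 233/12, -35/4, 59/4, -25/4]
R3 ← R3 − (1/12)·R1: [0, -85/12, 15/4, -15/4, 5/4]
R3 ← R3 + (85/233)·R2: [0, 0, 130/233, 380/233, -240/233]
Echelon form has 3 nonzero rows, so rank(M) = 3.
The column space has dimension equal to the rank: 3.

3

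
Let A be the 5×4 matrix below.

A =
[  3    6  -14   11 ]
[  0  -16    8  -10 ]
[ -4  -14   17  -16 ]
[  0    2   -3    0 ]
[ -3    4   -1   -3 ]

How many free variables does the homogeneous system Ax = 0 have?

Row reduce to echelon form.
R3 ← R3 + (4/3)·R1: [0, -6, -5/3, -4/3]
R5 ← R5 + R1: [0, 10, -15, 8]
R3 ← R3 − (3/8)·R2: [0, 0, -14/3, 29/12]
R4 ← R4 + (1/8)·R2: [0, 0, -2, -5/4]
R5 ← R5 + (5/8)·R2: [0, 0, -10, 7/4]
R4 ← R4 − (3/7)·R3: [0, 0, 0, -16/7]
R5 ← R5 − (15/7)·R3: [0, 0, 0, -24/7]
R5 ← R5 − (3/2)·R4: [0, 0, 0, 0]
4 nonzero rows, so rank(A) = 4.
A has 4 columns; by rank–nullity, nullity = 4 − 4 = 0.

0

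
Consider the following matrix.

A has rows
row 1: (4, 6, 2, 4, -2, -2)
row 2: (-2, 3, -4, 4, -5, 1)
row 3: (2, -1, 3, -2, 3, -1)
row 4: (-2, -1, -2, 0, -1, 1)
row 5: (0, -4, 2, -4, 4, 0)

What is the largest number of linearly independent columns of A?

Row reduce to echelon form.
R2 ← R2 + (1/2)·R1: [0, 6, -3, 6, -6, 0]
R3 ← R3 − (1/2)·R1: [0, -4, 2, -4, 4, 0]
R4 ← R4 + (1/2)·R1: [0, 2, -1, 2, -2, 0]
R3 ← R3 + (2/3)·R2: [0, 0, 0, 0, 0, 0]
R4 ← R4 − (1/3)·R2: [0, 0, 0, 0, 0, 0]
R5 ← R5 + (2/3)·R2: [0, 0, 0, 0, 0, 0]
Echelon form has 2 nonzero rows, so rank(A) = 2.
The rank gives the maximum number of linearly independent columns: 2.

2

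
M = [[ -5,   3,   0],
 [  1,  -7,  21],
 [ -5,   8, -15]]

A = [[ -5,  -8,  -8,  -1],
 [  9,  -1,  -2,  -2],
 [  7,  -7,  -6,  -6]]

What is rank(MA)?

First compute MA:
[[ 52,  37,  34,  -1],
 [ 79, -148, -120, -113],
 [ -8, 137, 114,  79]]
Now row reduce the product.
R2 ← R2 − (79/52)·R1: [0, -10619/52, -4463/26, -5797/52]
R3 ← R3 + (2/13)·R1: [0, 1855/13, 1550/13, 1025/13]
R3 ← R3 + (1060/1517)·R2: [0, 0, -1080/1517, 1440/1517]
3 nonzero rows, so rank(MA) = 3.

3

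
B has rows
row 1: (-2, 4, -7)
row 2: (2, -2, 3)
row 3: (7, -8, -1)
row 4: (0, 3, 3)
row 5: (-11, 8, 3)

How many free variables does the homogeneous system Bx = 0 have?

0

Row reduce to echelon form.
R2 ← R2 + R1: [0, 2, -4]
R3 ← R3 + (7/2)·R1: [0, 6, -51/2]
R5 ← R5 − (11/2)·R1: [0, -14, 83/2]
R3 ← R3 − (3)·R2: [0, 0, -27/2]
R4 ← R4 − (3/2)·R2: [0, 0, 9]
R5 ← R5 + (7)·R2: [0, 0, 27/2]
R4 ← R4 + (2/3)·R3: [0, 0, 0]
R5 ← R5 + R3: [0, 0, 0]
3 nonzero rows, so rank(B) = 3.
B has 3 columns; by rank–nullity, nullity = 3 − 3 = 0.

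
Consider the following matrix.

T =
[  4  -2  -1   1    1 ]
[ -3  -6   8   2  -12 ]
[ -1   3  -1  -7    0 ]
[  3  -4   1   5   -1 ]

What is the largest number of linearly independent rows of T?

3

Row reduce to echelon form.
R2 ← R2 + (3/4)·R1: [0, -15/2, 29/4, 11/4, -45/4]
R3 ← R3 + (1/4)·R1: [0, 5/2, -5/4, -27/4, 1/4]
R4 ← R4 − (3/4)·R1: [0, -5/2, 7/4, 17/4, -7/4]
R3 ← R3 + (1/3)·R2: [0, 0, 7/6, -35/6, -7/2]
R4 ← R4 − (1/3)·R2: [0, 0, -2/3, 10/3, 2]
R4 ← R4 + (4/7)·R3: [0, 0, 0, 0, 0]
Echelon form has 3 nonzero rows, so rank(T) = 3.
The rank gives the maximum number of linearly independent rows: 3.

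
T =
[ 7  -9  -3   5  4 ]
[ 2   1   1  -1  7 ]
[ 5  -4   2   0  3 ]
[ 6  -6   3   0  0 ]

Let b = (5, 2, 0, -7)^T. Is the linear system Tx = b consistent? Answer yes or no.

no

Row reduce the augmented matrix [T | b].
R2 ← R2 − (2/7)·R1: [0, 25/7, 13/7, -17/7, 41/7, 4/7]
R3 ← R3 − (5/7)·R1: [0, 17/7, 29/7, -25/7, 1/7, -25/7]
R4 ← R4 − (6/7)·R1: [0, 12/7, 39/7, -30/7, -24/7, -79/7]
R3 ← R3 − (17/25)·R2: [0, 0, 72/25, -48/25, -96/25, -99/25]
R4 ← R4 − (12/25)·R2: [0, 0, 117/25, -78/25, -156/25, -289/25]
R4 ← R4 − (13/8)·R3: [0, 0, 0, 0, 0, -41/8]
The echelon form has 4 nonzero rows; the last pivot sits in the augmented column, so rank(T) = 3 but rank([T|b]) = 4.
Since the ranks differ, the system is inconsistent.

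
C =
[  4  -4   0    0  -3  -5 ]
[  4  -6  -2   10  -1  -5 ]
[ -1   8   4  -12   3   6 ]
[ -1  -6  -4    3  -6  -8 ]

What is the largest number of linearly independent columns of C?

4

Row reduce to echelon form.
R2 ← R2 − R1: [0, -2, -2, 10, 2, 0]
R3 ← R3 + (1/4)·R1: [0, 7, 4, -12, 9/4, 19/4]
R4 ← R4 + (1/4)·R1: [0, -7, -4, 3, -27/4, -37/4]
R3 ← R3 + (7/2)·R2: [0, 0, -3, 23, 37/4, 19/4]
R4 ← R4 − (7/2)·R2: [0, 0, 3, -32, -55/4, -37/4]
R4 ← R4 + R3: [0, 0, 0, -9, -9/2, -9/2]
Echelon form has 4 nonzero rows, so rank(C) = 4.
The rank gives the maximum number of linearly independent columns: 4.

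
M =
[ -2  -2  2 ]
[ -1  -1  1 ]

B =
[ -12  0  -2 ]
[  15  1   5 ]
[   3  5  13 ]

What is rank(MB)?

1

First compute MB:
[[  0,   8,  20],
 [  0,   4,  10]]
Now row reduce the product.
R2 ← R2 − (1/2)·R1: [0, 0, 0]
1 nonzero row, so rank(MB) = 1.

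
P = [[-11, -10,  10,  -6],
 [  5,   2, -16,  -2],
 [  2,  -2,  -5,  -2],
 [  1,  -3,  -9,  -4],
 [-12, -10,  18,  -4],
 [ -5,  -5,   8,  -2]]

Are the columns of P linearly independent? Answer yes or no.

Row reduce P to echelon form.
R2 ← R2 + (5/11)·R1: [0, -28/11, -126/11, -52/11]
R3 ← R3 + (2/11)·R1: [0, -42/11, -35/11, -34/11]
R4 ← R4 + (1/11)·R1: [0, -43/11, -89/11, -50/11]
R5 ← R5 − (12/11)·R1: [0, 10/11, 78/11, 28/11]
R6 ← R6 − (5/11)·R1: [0, -5/11, 38/11, 8/11]
R3 ← R3 − (3/2)·R2: [0, 0, 14, 4]
R4 ← R4 − (43/28)·R2: [0, 0, 19/2, 19/7]
R5 ← R5 + (5/14)·R2: [0, 0, 3, 6/7]
R6 ← R6 − (5/28)·R2: [0, 0, 11/2, 11/7]
R4 ← R4 − (19/28)·R3: [0, 0, 0, 0]
R5 ← R5 − (3/14)·R3: [0, 0, 0, 0]
R6 ← R6 − (11/28)·R3: [0, 0, 0, 0]
3 pivots among 4 columns.
Only 3 < 4 pivot columns, so the columns are linearly dependent.

no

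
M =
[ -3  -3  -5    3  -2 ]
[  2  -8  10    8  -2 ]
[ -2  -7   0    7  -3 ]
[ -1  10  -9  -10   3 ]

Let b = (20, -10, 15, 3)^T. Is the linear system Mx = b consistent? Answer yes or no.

Row reduce the augmented matrix [M | b].
R2 ← R2 + (2/3)·R1: [0, -10, 20/3, 10, -10/3, 10/3]
R3 ← R3 − (2/3)·R1: [0, -5, 10/3, 5, -5/3, 5/3]
R4 ← R4 − (1/3)·R1: [0, 11, -22/3, -11, 11/3, -11/3]
R3 ← R3 − (1/2)·R2: [0, 0, 0, 0, 0, 0]
R4 ← R4 + (11/10)·R2: [0, 0, 0, 0, 0, 0]
The echelon form has 2 nonzero rows, and every pivot lies in the first 5 columns, so rank(M) = rank([M|b]) = 2.
The system is consistent.

yes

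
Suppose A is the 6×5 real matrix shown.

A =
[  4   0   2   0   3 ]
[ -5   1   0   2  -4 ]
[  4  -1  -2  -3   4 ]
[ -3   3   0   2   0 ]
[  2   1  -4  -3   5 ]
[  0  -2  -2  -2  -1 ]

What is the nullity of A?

2

Row reduce to echelon form.
R2 ← R2 + (5/4)·R1: [0, 1, 5/2, 2, -1/4]
R3 ← R3 − R1: [0, -1, -4, -3, 1]
R4 ← R4 + (3/4)·R1: [0, 3, 3/2, 2, 9/4]
R5 ← R5 − (1/2)·R1: [0, 1, -5, -3, 7/2]
R3 ← R3 + R2: [0, 0, -3/2, -1, 3/4]
R4 ← R4 − (3)·R2: [0, 0, -6, -4, 3]
R5 ← R5 − R2: [0, 0, -15/2, -5, 15/4]
R6 ← R6 + (2)·R2: [0, 0, 3, 2, -3/2]
R4 ← R4 − (4)·R3: [0, 0, 0, 0, 0]
R5 ← R5 − (5)·R3: [0, 0, 0, 0, 0]
R6 ← R6 + (2)·R3: [0, 0, 0, 0, 0]
3 nonzero rows, so rank(A) = 3.
A has 5 columns; by rank–nullity, nullity = 5 − 3 = 2.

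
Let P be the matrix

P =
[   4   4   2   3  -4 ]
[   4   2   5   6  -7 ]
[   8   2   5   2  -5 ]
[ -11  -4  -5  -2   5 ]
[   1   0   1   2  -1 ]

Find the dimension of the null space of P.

1

Row reduce to echelon form.
R2 ← R2 − R1: [0, -2, 3, 3, -3]
R3 ← R3 − (2)·R1: [0, -6, 1, -4, 3]
R4 ← R4 + (11/4)·R1: [0, 7, 1/2, 25/4, -6]
R5 ← R5 − (1/4)·R1: [0, -1, 1/2, 5/4, 0]
R3 ← R3 − (3)·R2: [0, 0, -8, -13, 12]
R4 ← R4 + (7/2)·R2: [0, 0, 11, 67/4, -33/2]
R5 ← R5 − (1/2)·R2: [0, 0, -1, -1/4, 3/2]
R4 ← R4 + (11/8)·R3: [0, 0, 0, -9/8, 0]
R5 ← R5 − (1/8)·R3: [0, 0, 0, 11/8, 0]
R5 ← R5 + (11/9)·R4: [0, 0, 0, 0, 0]
4 nonzero rows, so rank(P) = 4.
P has 5 columns; by rank–nullity, nullity = 5 − 4 = 1.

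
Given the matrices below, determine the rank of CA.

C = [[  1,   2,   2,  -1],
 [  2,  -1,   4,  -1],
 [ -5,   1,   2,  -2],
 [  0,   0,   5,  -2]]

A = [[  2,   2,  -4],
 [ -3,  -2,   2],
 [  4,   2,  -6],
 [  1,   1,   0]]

First compute CA:
[[  3,   1, -12],
 [ 22,  13, -34],
 [ -7, -10,  10],
 [ 18,   8, -30]]
Now row reduce the product.
R2 ← R2 − (22/3)·R1: [0, 17/3, 54]
R3 ← R3 + (7/3)·R1: [0, -23/3, -18]
R4 ← R4 − (6)·R1: [0, 2, 42]
R3 ← R3 + (23/17)·R2: [0, 0, 936/17]
R4 ← R4 − (6/17)·R2: [0, 0, 390/17]
R4 ← R4 − (5/12)·R3: [0, 0, 0]
3 nonzero rows, so rank(CA) = 3.

3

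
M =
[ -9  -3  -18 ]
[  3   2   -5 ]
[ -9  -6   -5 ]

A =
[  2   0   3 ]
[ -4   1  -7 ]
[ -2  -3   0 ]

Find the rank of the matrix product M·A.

First compute MA:
[[ 30,  51,  -6],
 [  8,  17,  -5],
 [ 16,   9,  15]]
Now row reduce the product.
R2 ← R2 − (4/15)·R1: [0, 17/5, -17/5]
R3 ← R3 − (8/15)·R1: [0, -91/5, 91/5]
R3 ← R3 + (91/17)·R2: [0, 0, 0]
2 nonzero rows, so rank(MA) = 2.

2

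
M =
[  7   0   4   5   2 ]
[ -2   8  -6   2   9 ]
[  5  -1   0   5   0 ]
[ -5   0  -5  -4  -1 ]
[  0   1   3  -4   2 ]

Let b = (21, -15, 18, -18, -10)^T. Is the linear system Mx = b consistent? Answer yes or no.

Row reduce the augmented matrix [M | b].
R2 ← R2 + (2/7)·R1: [0, 8, -34/7, 24/7, 67/7, -9]
R3 ← R3 − (5/7)·R1: [0, -1, -20/7, 10/7, -10/7, 3]
R4 ← R4 + (5/7)·R1: [0, 0, -15/7, -3/7, 3/7, -3]
R3 ← R3 + (1/8)·R2: [0, 0, -97/28, 13/7, -13/56, 15/8]
R5 ← R5 − (1/8)·R2: [0, 0, 101/28, -31/7, 45/56, -71/8]
R4 ← R4 − (60/97)·R3: [0, 0, 0, -153/97, 111/194, -807/194]
R5 ← R5 + (101/97)·R3: [0, 0, 0, -242/97, 109/194, -1343/194]
R5 ← R5 − (242/153)·R4: [0, 0, 0, 0, -35/102, -35/102]
The echelon form has 5 nonzero rows, and every pivot lies in the first 5 columns, so rank(M) = rank([M|b]) = 5.
The system is consistent.

yes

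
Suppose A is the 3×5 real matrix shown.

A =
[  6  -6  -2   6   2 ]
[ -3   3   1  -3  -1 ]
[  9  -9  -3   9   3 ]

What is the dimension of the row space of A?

Row reduce to echelon form.
R2 ← R2 + (1/2)·R1: [0, 0, 0, 0, 0]
R3 ← R3 − (3/2)·R1: [0, 0, 0, 0, 0]
Echelon form has 1 nonzero row, so rank(A) = 1.
The row space has dimension equal to the rank: 1.

1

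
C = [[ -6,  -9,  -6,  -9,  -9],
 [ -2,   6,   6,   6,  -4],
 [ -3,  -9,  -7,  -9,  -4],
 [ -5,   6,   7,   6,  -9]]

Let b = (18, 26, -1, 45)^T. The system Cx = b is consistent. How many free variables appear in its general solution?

Row reduce the augmented matrix [C | b].
R2 ← R2 − (1/3)·R1: [0, 9, 8, 9, -1, 20]
R3 ← R3 − (1/2)·R1: [0, -9/2, -4, -9/2, 1/2, -10]
R4 ← R4 − (5/6)·R1: [0, 27/2, 12, 27/2, -3/2, 30]
R3 ← R3 + (1/2)·R2: [0, 0, 0, 0, 0, 0]
R4 ← R4 − (3/2)·R2: [0, 0, 0, 0, 0, 0]
The echelon form has 2 nonzero rows, and every pivot lies in the first 5 columns, so rank(C) = rank([C|b]) = 2.
The system is consistent.
Free variables = (unknowns) − (rank) = 5 − 2 = 3.

3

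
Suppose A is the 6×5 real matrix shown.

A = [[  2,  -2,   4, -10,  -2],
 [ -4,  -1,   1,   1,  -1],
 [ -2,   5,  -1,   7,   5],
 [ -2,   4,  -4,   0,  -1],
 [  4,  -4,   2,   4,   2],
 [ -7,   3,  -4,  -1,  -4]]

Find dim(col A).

4

Row reduce to echelon form.
R2 ← R2 + (2)·R1: [0, -5, 9, -19, -5]
R3 ← R3 + R1: [0, 3, 3, -3, 3]
R4 ← R4 + R1: [0, 2, 0, -10, -3]
R5 ← R5 − (2)·R1: [0, 0, -6, 24, 6]
R6 ← R6 + (7/2)·R1: [0, -4, 10, -36, -11]
R3 ← R3 + (3/5)·R2: [0, 0, 42/5, -72/5, 0]
R4 ← R4 + (2/5)·R2: [0, 0, 18/5, -88/5, -5]
R6 ← R6 − (4/5)·R2: [0, 0, 14/5, -104/5, -7]
R4 ← R4 − (3/7)·R3: [0, 0, 0, -80/7, -5]
R5 ← R5 + (5/7)·R3: [0, 0, 0, 96/7, 6]
R6 ← R6 − (1/3)·R3: [0, 0, 0, -16, -7]
R5 ← R5 + (6/5)·R4: [0, 0, 0, 0, 0]
R6 ← R6 − (7/5)·R4: [0, 0, 0, 0, 0]
Echelon form has 4 nonzero rows, so rank(A) = 4.
The column space has dimension equal to the rank: 4.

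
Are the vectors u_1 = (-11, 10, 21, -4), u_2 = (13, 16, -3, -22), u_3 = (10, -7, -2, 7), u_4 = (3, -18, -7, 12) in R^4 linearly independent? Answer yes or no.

Form the matrix with these vectors as rows and row reduce.
R2 ← R2 + (13/11)·R1: [0, 306/11, 240/11, -294/11]
R3 ← R3 + (10/11)·R1: [0, 23/11, 188/11, 37/11]
R4 ← R4 + (3/11)·R1: [0, -168/11, -14/11, 120/11]
R3 ← R3 − (23/306)·R2: [0, 0, 788/51, 274/51]
R4 ← R4 + (28/51)·R2: [0, 0, 182/17, -64/17]
R4 ← R4 − (273/394)·R3: [0, 0, 0, -1475/197]
4 nonzero rows, so the 4 vectors span a space of dimension 4.
Since 4 = 4, the vectors are linearly independent.

yes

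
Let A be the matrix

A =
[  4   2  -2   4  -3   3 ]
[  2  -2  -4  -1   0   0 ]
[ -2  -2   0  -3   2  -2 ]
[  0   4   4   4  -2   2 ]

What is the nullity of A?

4

Row reduce to echelon form.
R2 ← R2 − (1/2)·R1: [0, -3, -3, -3, 3/2, -3/2]
R3 ← R3 + (1/2)·R1: [0, -1, -1, -1, 1/2, -1/2]
R3 ← R3 − (1/3)·R2: [0, 0, 0, 0, 0, 0]
R4 ← R4 + (4/3)·R2: [0, 0, 0, 0, 0, 0]
2 nonzero rows, so rank(A) = 2.
A has 6 columns; by rank–nullity, nullity = 6 − 2 = 4.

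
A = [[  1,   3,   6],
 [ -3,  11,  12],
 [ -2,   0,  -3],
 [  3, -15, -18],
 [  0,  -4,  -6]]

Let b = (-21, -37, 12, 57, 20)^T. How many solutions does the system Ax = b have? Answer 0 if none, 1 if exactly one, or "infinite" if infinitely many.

Row reduce the augmented matrix [A | b].
R2 ← R2 + (3)·R1: [0, 20, 30, -100]
R3 ← R3 + (2)·R1: [0, 6, 9, -30]
R4 ← R4 − (3)·R1: [0, -24, -36, 120]
R3 ← R3 − (3/10)·R2: [0, 0, 0, 0]
R4 ← R4 + (6/5)·R2: [0, 0, 0, 0]
R5 ← R5 + (1/5)·R2: [0, 0, 0, 0]
The echelon form has 2 nonzero rows, and every pivot lies in the first 3 columns, so rank(A) = rank([A|b]) = 2.
The system is consistent.
rank = 2 < 3 unknowns, so there are infinitely many solutions.

infinite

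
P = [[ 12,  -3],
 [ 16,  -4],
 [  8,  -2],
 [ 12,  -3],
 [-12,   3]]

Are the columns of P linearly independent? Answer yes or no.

no

Row reduce P to echelon form.
R2 ← R2 − (4/3)·R1: [0, 0]
R3 ← R3 − (2/3)·R1: [0, 0]
R4 ← R4 − R1: [0, 0]
R5 ← R5 + R1: [0, 0]
1 pivot among 2 columns.
Only 1 < 2 pivot columns, so the columns are linearly dependent.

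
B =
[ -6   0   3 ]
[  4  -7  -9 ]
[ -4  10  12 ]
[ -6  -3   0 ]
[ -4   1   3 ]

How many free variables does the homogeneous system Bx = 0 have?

1

Row reduce to echelon form.
R2 ← R2 + (2/3)·R1: [0, -7, -7]
R3 ← R3 − (2/3)·R1: [0, 10, 10]
R4 ← R4 − R1: [0, -3, -3]
R5 ← R5 − (2/3)·R1: [0, 1, 1]
R3 ← R3 + (10/7)·R2: [0, 0, 0]
R4 ← R4 − (3/7)·R2: [0, 0, 0]
R5 ← R5 + (1/7)·R2: [0, 0, 0]
2 nonzero rows, so rank(B) = 2.
B has 3 columns; by rank–nullity, nullity = 3 − 2 = 1.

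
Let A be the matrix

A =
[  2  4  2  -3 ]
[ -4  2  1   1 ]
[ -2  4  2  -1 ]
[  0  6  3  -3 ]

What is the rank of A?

2

Row reduce to echelon form.
R2 ← R2 + (2)·R1: [0, 10, 5, -5]
R3 ← R3 + R1: [0, 8, 4, -4]
R3 ← R3 − (4/5)·R2: [0, 0, 0, 0]
R4 ← R4 − (3/5)·R2: [0, 0, 0, 0]
Echelon form has 2 nonzero rows, so rank(A) = 2.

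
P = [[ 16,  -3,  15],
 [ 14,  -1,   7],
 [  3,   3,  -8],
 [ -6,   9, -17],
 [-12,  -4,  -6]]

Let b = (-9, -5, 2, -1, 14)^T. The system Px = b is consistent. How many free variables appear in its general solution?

Row reduce the augmented matrix [P | b].
R2 ← R2 − (7/8)·R1: [0, 13/8, -49/8, 23/8]
R3 ← R3 − (3/16)·R1: [0, 57/16, -173/16, 59/16]
R4 ← R4 + (3/8)·R1: [0, 63/8, -91/8, -35/8]
R5 ← R5 + (3/4)·R1: [0, -25/4, 21/4, 29/4]
R3 ← R3 − (57/26)·R2: [0, 0, 34/13, -34/13]
R4 ← R4 − (63/13)·R2: [0, 0, 238/13, -238/13]
R5 ← R5 + (50/13)·R2: [0, 0, -238/13, 238/13]
R4 ← R4 − (7)·R3: [0, 0, 0, 0]
R5 ← R5 + (7)·R3: [0, 0, 0, 0]
The echelon form has 3 nonzero rows, and every pivot lies in the first 3 columns, so rank(P) = rank([P|b]) = 3.
The system is consistent.
Free variables = (unknowns) − (rank) = 3 − 3 = 0.

0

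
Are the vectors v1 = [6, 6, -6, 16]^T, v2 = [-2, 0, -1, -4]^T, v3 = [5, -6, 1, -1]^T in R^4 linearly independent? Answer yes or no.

yes

Form the matrix with these vectors as rows and row reduce.
R2 ← R2 + (1/3)·R1: [0, 2, -3, 4/3]
R3 ← R3 − (5/6)·R1: [0, -11, 6, -43/3]
R3 ← R3 + (11/2)·R2: [0, 0, -21/2, -7]
3 nonzero rows, so the 3 vectors span a space of dimension 3.
Since 3 = 3, the vectors are linearly independent.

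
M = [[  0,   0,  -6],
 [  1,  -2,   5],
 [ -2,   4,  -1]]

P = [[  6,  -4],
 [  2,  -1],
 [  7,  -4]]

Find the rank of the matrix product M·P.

First compute MP:
[[-42,  24],
 [ 37, -22],
 [-11,   8]]
Now row reduce the product.
R2 ← R2 + (37/42)·R1: [0, -6/7]
R3 ← R3 − (11/42)·R1: [0, 12/7]
R3 ← R3 + (2)·R2: [0, 0]
2 nonzero rows, so rank(MP) = 2.

2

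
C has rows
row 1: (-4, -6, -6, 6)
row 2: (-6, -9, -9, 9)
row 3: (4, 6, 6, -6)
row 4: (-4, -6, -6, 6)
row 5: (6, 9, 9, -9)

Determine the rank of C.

Row reduce to echelon form.
R2 ← R2 − (3/2)·R1: [0, 0, 0, 0]
R3 ← R3 + R1: [0, 0, 0, 0]
R4 ← R4 − R1: [0, 0, 0, 0]
R5 ← R5 + (3/2)·R1: [0, 0, 0, 0]
Echelon form has 1 nonzero row, so rank(C) = 1.

1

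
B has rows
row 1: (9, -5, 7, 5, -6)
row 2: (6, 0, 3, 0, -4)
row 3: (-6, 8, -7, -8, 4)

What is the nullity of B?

Row reduce to echelon form.
R2 ← R2 − (2/3)·R1: [0, 10/3, -5/3, -10/3, 0]
R3 ← R3 + (2/3)·R1: [0, 14/3, -7/3, -14/3, 0]
R3 ← R3 − (7/5)·R2: [0, 0, 0, 0, 0]
2 nonzero rows, so rank(B) = 2.
B has 5 columns; by rank–nullity, nullity = 5 − 2 = 3.

3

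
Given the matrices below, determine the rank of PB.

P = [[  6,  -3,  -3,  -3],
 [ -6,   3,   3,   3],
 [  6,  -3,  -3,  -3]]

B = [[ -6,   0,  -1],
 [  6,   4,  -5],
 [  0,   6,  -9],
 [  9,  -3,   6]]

1

First compute PB:
[[-81, -21,  18],
 [ 81,  21, -18],
 [-81, -21,  18]]
Now row reduce the product.
R2 ← R2 + R1: [0, 0, 0]
R3 ← R3 − R1: [0, 0, 0]
1 nonzero row, so rank(PB) = 1.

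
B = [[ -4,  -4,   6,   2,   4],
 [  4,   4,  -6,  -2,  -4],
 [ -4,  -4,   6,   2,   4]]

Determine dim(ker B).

Row reduce to echelon form.
R2 ← R2 + R1: [0, 0, 0, 0, 0]
R3 ← R3 − R1: [0, 0, 0, 0, 0]
1 nonzero row, so rank(B) = 1.
B has 5 columns; by rank–nullity, nullity = 5 − 1 = 4.

4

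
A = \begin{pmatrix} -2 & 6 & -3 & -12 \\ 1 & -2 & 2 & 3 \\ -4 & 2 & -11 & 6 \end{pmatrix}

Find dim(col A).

2

Row reduce to echelon form.
R2 ← R2 + (1/2)·R1: [0, 1, 1/2, -3]
R3 ← R3 − (2)·R1: [0, -10, -5, 30]
R3 ← R3 + (10)·R2: [0, 0, 0, 0]
Echelon form has 2 nonzero rows, so rank(A) = 2.
The column space has dimension equal to the rank: 2.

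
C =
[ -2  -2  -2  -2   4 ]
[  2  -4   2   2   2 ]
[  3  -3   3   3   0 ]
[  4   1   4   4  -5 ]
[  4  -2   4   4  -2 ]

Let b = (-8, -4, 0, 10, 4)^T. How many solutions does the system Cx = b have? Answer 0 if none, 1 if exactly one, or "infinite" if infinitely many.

infinite

Row reduce the augmented matrix [C | b].
R2 ← R2 + R1: [0, -6, 0, 0, 6, -12]
R3 ← R3 + (3/2)·R1: [0, -6, 0, 0, 6, -12]
R4 ← R4 + (2)·R1: [0, -3, 0, 0, 3, -6]
R5 ← R5 + (2)·R1: [0, -6, 0, 0, 6, -12]
R3 ← R3 − R2: [0, 0, 0, 0, 0, 0]
R4 ← R4 − (1/2)·R2: [0, 0, 0, 0, 0, 0]
R5 ← R5 − R2: [0, 0, 0, 0, 0, 0]
The echelon form has 2 nonzero rows, and every pivot lies in the first 5 columns, so rank(C) = rank([C|b]) = 2.
The system is consistent.
rank = 2 < 5 unknowns, so there are infinitely many solutions.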